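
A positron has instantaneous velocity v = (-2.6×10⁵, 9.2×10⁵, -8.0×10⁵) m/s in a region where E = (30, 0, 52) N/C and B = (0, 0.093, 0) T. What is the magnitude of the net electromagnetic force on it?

|F| ≈ 1.25×10⁻¹⁴ N

v×B = (7.44×10⁴, 0, -2.42×10⁴) N/C.
E + v×B = (7.44×10⁴, 0, -2.41×10⁴) N/C.
F = q(E + v×B) = (1.602×10⁻¹⁹ C)·(7.44×10⁴, 0, -2.41×10⁴) = (1.19×10⁻¹⁴, 0, -3.87×10⁻¹⁵) N.
|F| = 1.25×10⁻¹⁴ N.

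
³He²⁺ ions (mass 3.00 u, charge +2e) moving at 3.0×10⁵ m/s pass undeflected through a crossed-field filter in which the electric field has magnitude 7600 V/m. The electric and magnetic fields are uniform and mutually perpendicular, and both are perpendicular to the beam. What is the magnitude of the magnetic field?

Balance of forces in the selector: qE = qvB ⇒ B = E/v.
B = 7600/3.0×10⁵ = 0.025 T.

B = 0.025 T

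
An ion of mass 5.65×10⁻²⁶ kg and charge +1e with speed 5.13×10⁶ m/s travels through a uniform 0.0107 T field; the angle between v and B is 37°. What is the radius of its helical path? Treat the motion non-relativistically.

v⊥ = v sinθ = 5.13×10⁶·sin37° ≈ 3.087×10⁶ m/s.
r = m v⊥/(|q|B) = (5.65×10⁻²⁶)(3.087×10⁶)/((1.602×10⁻¹⁹)(0.0107)) ≈ 102 m.

r ≈ 102 m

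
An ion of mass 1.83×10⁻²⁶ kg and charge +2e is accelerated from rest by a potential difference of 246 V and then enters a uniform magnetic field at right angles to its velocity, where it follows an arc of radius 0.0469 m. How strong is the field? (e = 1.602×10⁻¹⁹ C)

B ≈ 0.113 T

v = √(2|q|V/m) = √(2·3.204×10⁻¹⁹·246/1.83×10⁻²⁶) ≈ 9.281×10⁴ m/s.
B = mv/(|q|r) = (1.83×10⁻²⁶)(9.281×10⁴)/((3.204×10⁻¹⁹)(0.0469)) ≈ 0.113 T.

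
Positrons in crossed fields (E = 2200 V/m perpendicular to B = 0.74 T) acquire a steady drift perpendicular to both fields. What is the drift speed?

The E×B drift speed is v_d = E/B.
v_d = 2200/0.74 = 3000 m/s.

v_d ≈ 3000 m/s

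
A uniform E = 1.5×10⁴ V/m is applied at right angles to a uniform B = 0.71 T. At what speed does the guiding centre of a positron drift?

In crossed fields the guiding centre drifts at v_d = |E×B|/B² = E/B, independent of charge and mass.
v_d = 1.5×10⁴/0.71 = 2.1×10⁴ m/s.

v_d ≈ 2.1×10⁴ m/s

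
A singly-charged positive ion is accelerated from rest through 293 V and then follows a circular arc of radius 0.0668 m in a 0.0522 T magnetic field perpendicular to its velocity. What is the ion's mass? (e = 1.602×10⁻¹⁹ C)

Combine |q|V = ½mv² and r = mv/(|q|B): eliminate v to get m = qB²r²/(2V).
m = (1.602×10⁻¹⁹)(0.0522)²(0.0668)²/(2·293) ≈ 3.32×10⁻²⁷ kg.

m ≈ 3.32×10⁻²⁷ kg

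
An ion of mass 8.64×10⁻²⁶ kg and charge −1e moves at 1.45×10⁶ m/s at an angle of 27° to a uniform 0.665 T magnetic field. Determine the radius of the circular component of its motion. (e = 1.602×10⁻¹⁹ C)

v⊥ = v sinθ = 1.45×10⁶·sin27° ≈ 6.583×10⁵ m/s.
r = m v⊥/(|q|B) = (8.64×10⁻²⁶)(6.583×10⁵)/((1.602×10⁻¹⁹)(0.665)) ≈ 0.534 m.

r ≈ 0.534 m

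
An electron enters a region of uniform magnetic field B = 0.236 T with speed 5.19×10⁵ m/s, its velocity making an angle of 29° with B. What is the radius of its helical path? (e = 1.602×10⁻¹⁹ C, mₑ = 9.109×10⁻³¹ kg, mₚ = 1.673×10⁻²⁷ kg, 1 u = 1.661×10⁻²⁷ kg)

r ≈ 6.06×10⁻⁶ m

v⊥ = v sinθ = 5.19×10⁵·sin29° ≈ 2.516×10⁵ m/s.
r = m v⊥/(|q|B) = (9.109×10⁻³¹)(2.516×10⁵)/((1.602×10⁻¹⁹)(0.236)) ≈ 6.06×10⁻⁶ m.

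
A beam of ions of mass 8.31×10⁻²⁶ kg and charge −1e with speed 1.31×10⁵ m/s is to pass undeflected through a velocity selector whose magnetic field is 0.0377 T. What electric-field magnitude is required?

For straight-line motion qE = qvB, so E = vB.
E = 1.31×10⁵ × 0.0377 = 4940 V/m.

E = 4940 V/m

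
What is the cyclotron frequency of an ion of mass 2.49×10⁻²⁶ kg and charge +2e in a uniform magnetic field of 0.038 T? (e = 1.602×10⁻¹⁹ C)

f = |q|B/(2πm).
f = (3.204×10⁻¹⁹)(0.038)/(2π·2.49×10⁻²⁶) ≈ 7.8×10⁴ Hz.

f ≈ 7.8×10⁴ Hz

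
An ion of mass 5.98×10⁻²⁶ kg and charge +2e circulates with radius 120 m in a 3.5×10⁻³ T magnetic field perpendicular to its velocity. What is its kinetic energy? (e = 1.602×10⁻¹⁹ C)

v = |q|Br/m, then KE = ½mv² = (qBr)²/(2m).
v = (3.204×10⁻¹⁹)(3.5×10⁻³)(120)/5.98×10⁻²⁶ ≈ 2.250×10⁶ m/s.
KE = ½(5.98×10⁻²⁶)(2.250×10⁶)² ≈ 1.5×10⁻¹³ J.

KE ≈ 1.5×10⁻¹³ J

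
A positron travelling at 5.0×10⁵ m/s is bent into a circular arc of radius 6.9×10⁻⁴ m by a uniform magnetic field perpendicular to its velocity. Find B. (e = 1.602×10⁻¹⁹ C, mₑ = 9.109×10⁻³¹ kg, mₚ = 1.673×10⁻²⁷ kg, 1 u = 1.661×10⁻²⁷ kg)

B ≈ 4.1×10⁻³ T

From |q|vB = mv²/r, B = mv/(|q|r).
B = (9.109×10⁻³¹)(5.0×10⁵)/((1.602×10⁻¹⁹)(6.9×10⁻⁴)) ≈ 4.1×10⁻³ T.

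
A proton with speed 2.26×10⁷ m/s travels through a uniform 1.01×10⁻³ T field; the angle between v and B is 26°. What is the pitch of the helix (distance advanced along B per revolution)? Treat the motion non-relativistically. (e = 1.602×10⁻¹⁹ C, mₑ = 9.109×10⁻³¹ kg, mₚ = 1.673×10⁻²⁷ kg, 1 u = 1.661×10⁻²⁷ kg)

v∥ = v cosθ = 2.26×10⁷·cos26° ≈ 2.031×10⁷ m/s.
T = 2πm/(|q|B) = 2π(1.673×10⁻²⁷)/((1.602×10⁻¹⁹)(1.01×10⁻³)) ≈ 6.497×10⁻⁵ s.
pitch = v∥ T = (2.031×10⁷)(6.497×10⁻⁵) ≈ 1320 m.

p ≈ 1320 m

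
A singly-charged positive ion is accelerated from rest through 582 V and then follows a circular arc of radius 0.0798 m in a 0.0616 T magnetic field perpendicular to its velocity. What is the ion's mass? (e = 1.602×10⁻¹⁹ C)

m ≈ 3.33×10⁻²⁷ kg

Combine |q|V = ½mv² and r = mv/(|q|B): eliminate v to get m = qB²r²/(2V).
m = (1.602×10⁻¹⁹)(0.0616)²(0.0798)²/(2·582) ≈ 3.33×10⁻²⁷ kg.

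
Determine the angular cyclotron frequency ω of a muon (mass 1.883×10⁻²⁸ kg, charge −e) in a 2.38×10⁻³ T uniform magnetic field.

ω ≈ 2.02×10⁶ rad/s

ω = |q|B/m.
ω = (1.602×10⁻¹⁹)(2.38×10⁻³)/1.883×10⁻²⁸ ≈ 2.02×10⁶ rad/s.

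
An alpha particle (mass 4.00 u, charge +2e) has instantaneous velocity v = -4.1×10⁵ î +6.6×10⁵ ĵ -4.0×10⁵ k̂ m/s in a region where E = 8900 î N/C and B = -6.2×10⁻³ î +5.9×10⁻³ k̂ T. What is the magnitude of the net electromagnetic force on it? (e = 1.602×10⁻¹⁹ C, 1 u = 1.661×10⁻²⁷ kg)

|F| ≈ 4.58×10⁻¹⁵ N

v×B = (3890, 4900, 4090) N/C.
E + v×B = (1.28×10⁴, 4900, 4090) N/C.
F = q(E + v×B) = (3.204×10⁻¹⁹ C)·(1.28×10⁴, 4900, 4090) = (4.10×10⁻¹⁵, 1.57×10⁻¹⁵, 1.31×10⁻¹⁵) N.
|F| = 4.58×10⁻¹⁵ N.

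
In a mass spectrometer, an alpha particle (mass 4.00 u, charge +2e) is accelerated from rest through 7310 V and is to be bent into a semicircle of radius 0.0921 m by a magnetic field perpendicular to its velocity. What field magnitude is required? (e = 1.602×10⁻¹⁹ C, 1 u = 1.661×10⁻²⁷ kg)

v = √(2|q|V/m) = √(2·3.204×10⁻¹⁹·7310/6.644×10⁻²⁷) ≈ 8.397×10⁵ m/s.
B = mv/(|q|r) = (6.644×10⁻²⁷)(8.397×10⁵)/((3.204×10⁻¹⁹)(0.0921)) ≈ 0.189 T.

B ≈ 0.189 T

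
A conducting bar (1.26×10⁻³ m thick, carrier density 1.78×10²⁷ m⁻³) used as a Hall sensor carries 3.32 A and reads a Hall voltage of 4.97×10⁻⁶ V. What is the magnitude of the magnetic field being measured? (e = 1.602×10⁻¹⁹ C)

B ≈ 0.538 T

From V_H = IB/(n e t), B = V_H n e t / I.
B = (4.97×10⁻⁶)(1.78×10²⁷)(1.602×10⁻¹⁹)(1.26×10⁻³)/3.32 ≈ 0.538 T.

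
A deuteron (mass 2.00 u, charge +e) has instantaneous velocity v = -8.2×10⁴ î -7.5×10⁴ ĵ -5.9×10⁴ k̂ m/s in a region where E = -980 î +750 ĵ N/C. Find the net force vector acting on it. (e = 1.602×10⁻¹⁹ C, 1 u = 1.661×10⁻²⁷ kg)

F ≈ (-1.57×10⁻¹⁶, 1.20×10⁻¹⁶, 0) N

Only an electric field acts, so F = qE = (1.602×10⁻¹⁹ C)·(-980, 750, 0) = (-1.57×10⁻¹⁶, 1.20×10⁻¹⁶, 0) N.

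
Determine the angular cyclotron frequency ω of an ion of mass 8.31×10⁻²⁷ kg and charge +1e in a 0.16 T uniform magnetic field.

ω ≈ 3.1×10⁶ rad/s

ω = |q|B/m.
ω = (1.602×10⁻¹⁹)(0.16)/8.31×10⁻²⁷ ≈ 3.1×10⁶ rad/s.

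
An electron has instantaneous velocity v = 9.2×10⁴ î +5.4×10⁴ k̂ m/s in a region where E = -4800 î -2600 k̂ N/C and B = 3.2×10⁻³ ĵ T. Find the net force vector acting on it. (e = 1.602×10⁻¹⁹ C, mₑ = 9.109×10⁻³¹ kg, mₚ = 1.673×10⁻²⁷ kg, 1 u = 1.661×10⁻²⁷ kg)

v×B = (-173, 0, 294) N/C.
E + v×B = (-4970, 0, -2310) N/C.
F = q(E + v×B) = (−1.602×10⁻¹⁹ C)·(-4970, 0, -2310) = (7.97×10⁻¹⁶, 0, 3.69×10⁻¹⁶) N.

F ≈ (7.97×10⁻¹⁶, 0, 3.69×10⁻¹⁶) N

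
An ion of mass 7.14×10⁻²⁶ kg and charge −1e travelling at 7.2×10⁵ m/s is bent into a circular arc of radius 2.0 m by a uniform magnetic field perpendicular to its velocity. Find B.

From |q|vB = mv²/r, B = mv/(|q|r).
B = (7.14×10⁻²⁶)(7.2×10⁵)/((1.602×10⁻¹⁹)(2.0)) ≈ 0.16 T.

B ≈ 0.16 T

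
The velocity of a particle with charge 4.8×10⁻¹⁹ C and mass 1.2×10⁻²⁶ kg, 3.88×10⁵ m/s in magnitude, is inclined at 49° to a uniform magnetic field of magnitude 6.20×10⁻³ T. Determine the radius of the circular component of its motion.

r ≈ 1.18 m

v⊥ = v sinθ = 3.88×10⁵·sin49° ≈ 2.928×10⁵ m/s.
r = m v⊥/(|q|B) = (1.2×10⁻²⁶)(2.928×10⁵)/((4.8×10⁻¹⁹)(6.20×10⁻³)) ≈ 1.18 m.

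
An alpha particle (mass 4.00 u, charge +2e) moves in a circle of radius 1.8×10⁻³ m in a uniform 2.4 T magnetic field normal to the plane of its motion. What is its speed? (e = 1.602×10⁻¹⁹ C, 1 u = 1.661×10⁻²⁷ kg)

From |q|vB = mv²/r, v = |q|Br/m.
v = (3.204×10⁻¹⁹)(2.4)(1.8×10⁻³)/6.644×10⁻²⁷ ≈ 2.1×10⁵ m/s.

v ≈ 2.1×10⁵ m/s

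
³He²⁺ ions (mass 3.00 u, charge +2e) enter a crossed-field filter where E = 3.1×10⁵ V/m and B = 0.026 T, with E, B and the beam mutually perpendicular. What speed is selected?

Straight-line motion ⇒ electric and magnetic forces cancel, so E = vB.
v = E/B = 3.1×10⁵/0.026 = 1.2×10⁷ m/s.
The result is independent of the particle's charge and mass.

v = 1.2×10⁷ m/s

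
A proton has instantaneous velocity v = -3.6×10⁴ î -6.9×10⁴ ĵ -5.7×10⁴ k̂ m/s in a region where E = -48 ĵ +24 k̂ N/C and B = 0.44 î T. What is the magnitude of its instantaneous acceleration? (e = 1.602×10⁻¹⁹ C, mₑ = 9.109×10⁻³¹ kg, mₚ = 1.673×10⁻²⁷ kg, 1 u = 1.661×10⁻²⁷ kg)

|a| ≈ 3.78×10¹² m/s²

v×B = (0, -2.51×10⁴, 3.04×10⁴) N/C.
E + v×B = (0, -2.51×10⁴, 3.04×10⁴) N/C.
F = q(E + v×B) = (1.602×10⁻¹⁹ C)·(0, -2.51×10⁴, 3.04×10⁴) = (0, -4.03×10⁻¹⁵, 4.87×10⁻¹⁵) N.
|a| = |F|/m = 6.316×10⁻¹⁵/1.673×10⁻²⁷ ≈ 3.78×10¹² m/s².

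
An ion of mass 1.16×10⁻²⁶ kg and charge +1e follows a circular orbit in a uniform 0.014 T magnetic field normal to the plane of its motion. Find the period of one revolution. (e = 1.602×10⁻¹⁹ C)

T ≈ 3.2×10⁻⁵ s

The cyclotron period depends only on m, q, B: T = 2πm/(|q|B).
T = 2π(1.16×10⁻²⁶)/((1.602×10⁻¹⁹)(0.014)) ≈ 3.2×10⁻⁵ s.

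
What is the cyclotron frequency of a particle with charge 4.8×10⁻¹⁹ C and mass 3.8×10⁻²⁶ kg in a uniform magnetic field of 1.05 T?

f ≈ 2.11×10⁶ Hz

f = |q|B/(2πm).
f = (4.8×10⁻¹⁹)(1.05)/(2π·3.8×10⁻²⁶) ≈ 2.11×10⁶ Hz.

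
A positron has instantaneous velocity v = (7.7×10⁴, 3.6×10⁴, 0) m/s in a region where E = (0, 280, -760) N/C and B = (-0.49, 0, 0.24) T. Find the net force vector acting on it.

F ≈ (1.38×10⁻¹⁵, -2.92×10⁻¹⁵, 2.70×10⁻¹⁵) N

v×B = (8640, -1.85×10⁴, 1.76×10⁴) N/C.
E + v×B = (8640, -1.82×10⁴, 1.69×10⁴) N/C.
F = q(E + v×B) = (1.602×10⁻¹⁹ C)·(8640, -1.82×10⁴, 1.69×10⁴) = (1.38×10⁻¹⁵, -2.92×10⁻¹⁵, 2.70×10⁻¹⁵) N.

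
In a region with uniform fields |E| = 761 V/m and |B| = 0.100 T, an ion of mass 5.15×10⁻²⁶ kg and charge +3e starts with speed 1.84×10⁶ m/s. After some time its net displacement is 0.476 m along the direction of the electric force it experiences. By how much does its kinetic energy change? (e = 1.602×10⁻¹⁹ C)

ΔKE ≈ 1.74×10⁻¹⁶ J

The magnetic force is always ⟂ v and does no work; only the electric force changes KE.
ΔKE = F_E · d = |q|E d = (4.806×10⁻¹⁹)(761)(0.476) ≈ 1.74×10⁻¹⁶ J.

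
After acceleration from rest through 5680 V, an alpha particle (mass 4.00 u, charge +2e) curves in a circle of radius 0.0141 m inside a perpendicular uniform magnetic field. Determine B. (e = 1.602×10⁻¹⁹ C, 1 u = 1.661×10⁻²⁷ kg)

v = √(2|q|V/m) = √(2·3.204×10⁻¹⁹·5680/6.644×10⁻²⁷) ≈ 7.402×10⁵ m/s.
B = mv/(|q|r) = (6.644×10⁻²⁷)(7.402×10⁵)/((3.204×10⁻¹⁹)(0.0141)) ≈ 1.09 T.

B ≈ 1.09 T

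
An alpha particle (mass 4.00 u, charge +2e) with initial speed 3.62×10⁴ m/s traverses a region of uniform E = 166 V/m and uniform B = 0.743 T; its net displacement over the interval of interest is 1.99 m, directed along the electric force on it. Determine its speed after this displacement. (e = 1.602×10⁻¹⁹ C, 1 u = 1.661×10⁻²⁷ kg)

B does no work; ΔKE = |q|E d.
½mv_f² = ½mv₀² + |q|Ed = ½(6.644×10⁻²⁷)(3.62×10⁴)² + (3.204×10⁻¹⁹)(166)(1.99) ≈ 4.353×10⁻¹⁸ J + 1.058×10⁻¹⁶ J ≈ 1.102×10⁻¹⁶ J.
v_f = √(2·1.102×10⁻¹⁶/6.644×10⁻²⁷) ≈ 1.82×10⁵ m/s.

v_f ≈ 1.82×10⁵ m/s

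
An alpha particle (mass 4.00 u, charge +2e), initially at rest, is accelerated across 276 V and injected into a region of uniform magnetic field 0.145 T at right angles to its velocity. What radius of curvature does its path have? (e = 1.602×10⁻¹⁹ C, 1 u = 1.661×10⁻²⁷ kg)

Acceleration: |q|V = ½mv² ⇒ v = √(2|q|V/m) = √(2·3.204×10⁻¹⁹·276/6.644×10⁻²⁷) ≈ 1.632×10⁵ m/s.
In the field: r = mv/(|q|B) = (6.644×10⁻²⁷)(1.632×10⁵)/((3.204×10⁻¹⁹)(0.145)) ≈ 0.0233 m.

r ≈ 0.0233 m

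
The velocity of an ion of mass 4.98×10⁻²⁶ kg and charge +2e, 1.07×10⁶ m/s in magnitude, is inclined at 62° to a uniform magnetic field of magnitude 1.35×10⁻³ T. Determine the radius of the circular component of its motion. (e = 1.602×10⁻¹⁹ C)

v⊥ = v sinθ = 1.07×10⁶·sin62° ≈ 9.448×10⁵ m/s.
r = m v⊥/(|q|B) = (4.98×10⁻²⁶)(9.448×10⁵)/((3.204×10⁻¹⁹)(1.35×10⁻³)) ≈ 109 m.

r ≈ 109 m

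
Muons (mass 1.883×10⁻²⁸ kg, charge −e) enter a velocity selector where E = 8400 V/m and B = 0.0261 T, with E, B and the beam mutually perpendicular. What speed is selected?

v = 3.22×10⁵ m/s

Straight-line motion ⇒ electric and magnetic forces cancel, so E = vB.
v = E/B = 8400/0.0261 = 3.22×10⁵ m/s.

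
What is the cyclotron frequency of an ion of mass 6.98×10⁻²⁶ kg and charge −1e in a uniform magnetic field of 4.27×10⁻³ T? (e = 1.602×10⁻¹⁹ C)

f ≈ 1560 Hz

f = |q|B/(2πm).
f = (1.602×10⁻¹⁹)(4.27×10⁻³)/(2π·6.98×10⁻²⁶) ≈ 1560 Hz.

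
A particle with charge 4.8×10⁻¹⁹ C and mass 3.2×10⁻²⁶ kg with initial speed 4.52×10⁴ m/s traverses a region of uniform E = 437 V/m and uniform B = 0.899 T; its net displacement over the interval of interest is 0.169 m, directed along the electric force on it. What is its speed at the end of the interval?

B does no work; ΔKE = |q|E d.
½mv_f² = ½mv₀² + |q|Ed = ½(3.2×10⁻²⁶)(4.52×10⁴)² + (4.8×10⁻¹⁹)(437)(0.169) ≈ 3.269×10⁻¹⁷ J + 3.545×10⁻¹⁷ J ≈ 6.814×10⁻¹⁷ J.
v_f = √(2·6.814×10⁻¹⁷/3.2×10⁻²⁶) ≈ 6.53×10⁴ m/s.

v_f ≈ 6.53×10⁴ m/s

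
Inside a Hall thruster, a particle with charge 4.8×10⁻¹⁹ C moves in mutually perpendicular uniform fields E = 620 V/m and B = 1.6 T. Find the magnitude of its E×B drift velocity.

v_d ≈ 390 m/s

The E×B drift speed is v_d = E/B.
v_d = 620/1.6 = 390 m/s.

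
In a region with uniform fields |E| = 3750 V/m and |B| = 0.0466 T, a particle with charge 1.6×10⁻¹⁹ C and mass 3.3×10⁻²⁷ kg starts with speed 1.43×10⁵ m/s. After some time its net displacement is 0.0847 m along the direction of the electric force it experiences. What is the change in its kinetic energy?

ΔKE ≈ 5.08×10⁻¹⁷ J

The magnetic force is always ⟂ v and does no work; only the electric force changes KE.
ΔKE = F_E · d = |q|E d = (1.6×10⁻¹⁹)(3750)(0.0847) ≈ 5.08×10⁻¹⁷ J.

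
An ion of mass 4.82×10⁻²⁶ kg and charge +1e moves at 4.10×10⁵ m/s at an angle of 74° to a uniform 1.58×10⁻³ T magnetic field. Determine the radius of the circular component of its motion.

v⊥ = v sinθ = 4.10×10⁵·sin74° ≈ 3.941×10⁵ m/s.
r = m v⊥/(|q|B) = (4.82×10⁻²⁶)(3.941×10⁵)/((1.602×10⁻¹⁹)(1.58×10⁻³)) ≈ 75.1 m.

r ≈ 75.1 m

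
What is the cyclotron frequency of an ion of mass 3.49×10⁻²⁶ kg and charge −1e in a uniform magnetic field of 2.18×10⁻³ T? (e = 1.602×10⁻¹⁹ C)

f ≈ 1590 Hz

f = |q|B/(2πm).
f = (1.602×10⁻¹⁹)(2.18×10⁻³)/(2π·3.49×10⁻²⁶) ≈ 1590 Hz.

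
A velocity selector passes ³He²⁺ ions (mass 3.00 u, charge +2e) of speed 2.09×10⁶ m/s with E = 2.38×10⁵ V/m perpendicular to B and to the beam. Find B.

B = 0.114 T

Balance of forces in the selector: qE = qvB ⇒ B = E/v.
B = 2.38×10⁵/2.09×10⁶ = 0.114 T.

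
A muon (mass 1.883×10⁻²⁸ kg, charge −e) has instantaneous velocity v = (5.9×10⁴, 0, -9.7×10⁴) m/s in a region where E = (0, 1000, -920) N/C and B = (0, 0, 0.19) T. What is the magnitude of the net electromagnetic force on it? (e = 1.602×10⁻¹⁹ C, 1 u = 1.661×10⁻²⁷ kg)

v×B = (0, -1.12×10⁴, 0) N/C.
E + v×B = (0, -1.02×10⁴, -920) N/C.
F = q(E + v×B) = (−1.602×10⁻¹⁹ C)·(0, -1.02×10⁴, -920) = (0, 1.64×10⁻¹⁵, 1.47×10⁻¹⁶) N.
|F| = 1.64×10⁻¹⁵ N.

|F| ≈ 1.64×10⁻¹⁵ N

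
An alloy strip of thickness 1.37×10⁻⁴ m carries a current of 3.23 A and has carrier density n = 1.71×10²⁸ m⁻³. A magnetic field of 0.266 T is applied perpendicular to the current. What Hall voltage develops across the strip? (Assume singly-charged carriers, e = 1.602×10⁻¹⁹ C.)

V_H ≈ 2.29×10⁻⁶ V

V_H = IB/(n e t).
V_H = (3.23)(0.266)/((1.71×10²⁸)(1.602×10⁻¹⁹)(1.37×10⁻⁴)) ≈ 2.29×10⁻⁶ V.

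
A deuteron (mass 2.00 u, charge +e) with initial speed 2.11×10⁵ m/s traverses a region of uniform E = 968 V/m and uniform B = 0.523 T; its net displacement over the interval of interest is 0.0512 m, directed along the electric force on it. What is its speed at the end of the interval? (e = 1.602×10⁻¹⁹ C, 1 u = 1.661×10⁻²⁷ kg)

v_f ≈ 2.22×10⁵ m/s

B does no work; ΔKE = |q|E d.
½mv_f² = ½mv₀² + |q|Ed = ½(3.322×10⁻²⁷)(2.11×10⁵)² + (1.602×10⁻¹⁹)(968)(0.0512) ≈ 7.395×10⁻¹⁷ J + 7.940×10⁻¹⁸ J ≈ 8.189×10⁻¹⁷ J.
v_f = √(2·8.189×10⁻¹⁷/3.322×10⁻²⁷) ≈ 2.22×10⁵ m/s.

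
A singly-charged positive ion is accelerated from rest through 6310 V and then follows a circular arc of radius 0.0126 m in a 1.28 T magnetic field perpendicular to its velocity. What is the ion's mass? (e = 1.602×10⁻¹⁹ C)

m ≈ 3.30×10⁻²⁷ kg

Combine |q|V = ½mv² and r = mv/(|q|B): eliminate v to get m = qB²r²/(2V).
m = (1.602×10⁻¹⁹)(1.28)²(0.0126)²/(2·6310) ≈ 3.30×10⁻²⁷ kg.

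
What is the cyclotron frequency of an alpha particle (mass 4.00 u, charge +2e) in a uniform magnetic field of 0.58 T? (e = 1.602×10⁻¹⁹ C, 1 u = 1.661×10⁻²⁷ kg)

f = |q|B/(2πm).
f = (3.204×10⁻¹⁹)(0.58)/(2π·6.644×10⁻²⁷) ≈ 4.5×10⁶ Hz.

f ≈ 4.5×10⁶ Hz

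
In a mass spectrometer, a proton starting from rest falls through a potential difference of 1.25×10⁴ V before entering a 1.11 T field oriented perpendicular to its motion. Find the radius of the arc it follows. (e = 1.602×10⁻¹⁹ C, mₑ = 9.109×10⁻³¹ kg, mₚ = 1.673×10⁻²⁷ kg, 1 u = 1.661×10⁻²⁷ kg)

Acceleration: |q|V = ½mv² ⇒ v = √(2|q|V/m) = √(2·1.602×10⁻¹⁹·1.25×10⁴/1.673×10⁻²⁷) ≈ 1.547×10⁶ m/s.
In the field: r = mv/(|q|B) = (1.673×10⁻²⁷)(1.547×10⁶)/((1.602×10⁻¹⁹)(1.11)) ≈ 0.0146 m.

r ≈ 0.0146 m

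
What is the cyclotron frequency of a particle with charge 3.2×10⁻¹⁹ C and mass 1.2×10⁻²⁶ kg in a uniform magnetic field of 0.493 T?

f ≈ 2.09×10⁶ Hz

f = |q|B/(2πm).
f = (3.2×10⁻¹⁹)(0.493)/(2π·1.2×10⁻²⁶) ≈ 2.09×10⁶ Hz.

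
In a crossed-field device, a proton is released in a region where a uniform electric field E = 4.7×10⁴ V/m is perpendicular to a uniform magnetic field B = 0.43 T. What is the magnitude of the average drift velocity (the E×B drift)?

In crossed fields the guiding centre drifts at v_d = |E×B|/B² = E/B, independent of charge and mass.
v_d = 4.7×10⁴/0.43 = 1.1×10⁵ m/s.

v_d ≈ 1.1×10⁵ m/s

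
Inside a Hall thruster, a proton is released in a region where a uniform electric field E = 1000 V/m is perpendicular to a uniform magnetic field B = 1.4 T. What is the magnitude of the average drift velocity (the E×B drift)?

The steady drift has the magnetic force balancing the electric force, so v_d = E/B.
v_d = 1000/1.4 = 710 m/s.

v_d ≈ 710 m/s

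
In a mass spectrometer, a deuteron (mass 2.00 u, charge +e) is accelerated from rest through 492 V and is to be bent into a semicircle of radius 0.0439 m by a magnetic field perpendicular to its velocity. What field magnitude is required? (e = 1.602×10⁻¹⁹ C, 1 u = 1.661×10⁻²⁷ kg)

B ≈ 0.103 T

v = √(2|q|V/m) = √(2·1.602×10⁻¹⁹·492/3.322×10⁻²⁷) ≈ 2.178×10⁵ m/s.
B = mv/(|q|r) = (3.322×10⁻²⁷)(2.178×10⁵)/((1.602×10⁻¹⁹)(0.0439)) ≈ 0.103 T.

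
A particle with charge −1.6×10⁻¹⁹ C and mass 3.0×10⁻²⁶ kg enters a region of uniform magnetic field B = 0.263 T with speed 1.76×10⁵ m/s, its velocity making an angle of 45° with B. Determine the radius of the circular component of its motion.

r ≈ 0.0887 m

v⊥ = v sinθ = 1.76×10⁵·sin45° ≈ 1.245×10⁵ m/s.
r = m v⊥/(|q|B) = (3.0×10⁻²⁶)(1.245×10⁵)/((1.6×10⁻¹⁹)(0.263)) ≈ 0.0887 m.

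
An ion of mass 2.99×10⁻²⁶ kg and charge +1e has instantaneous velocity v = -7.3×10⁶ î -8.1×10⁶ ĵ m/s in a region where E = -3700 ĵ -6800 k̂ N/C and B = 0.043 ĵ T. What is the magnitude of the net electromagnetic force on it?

v×B = (0, 0, -3.14×10⁵) N/C.
E + v×B = (0, -3700, -3.21×10⁵) N/C.
F = q(E + v×B) = (1.602×10⁻¹⁹ C)·(0, -3700, -3.21×10⁵) = (0, -5.93×10⁻¹⁶, -5.14×10⁻¹⁴) N.
|F| = 5.14×10⁻¹⁴ N.

|F| ≈ 5.14×10⁻¹⁴ N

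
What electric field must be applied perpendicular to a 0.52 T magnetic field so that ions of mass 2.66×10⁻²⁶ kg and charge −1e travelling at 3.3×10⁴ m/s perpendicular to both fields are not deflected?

For straight-line motion qE = qvB, so E = vB.
E = 3.3×10⁴ × 0.52 = 1.7×10⁴ V/m.

E = 1.7×10⁴ V/m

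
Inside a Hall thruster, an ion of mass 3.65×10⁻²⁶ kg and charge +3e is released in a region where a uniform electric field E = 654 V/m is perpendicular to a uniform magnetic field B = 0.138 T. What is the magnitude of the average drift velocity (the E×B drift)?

The E×B drift speed is v_d = E/B.
v_d = 654/0.138 = 4740 m/s.

v_d ≈ 4740 m/s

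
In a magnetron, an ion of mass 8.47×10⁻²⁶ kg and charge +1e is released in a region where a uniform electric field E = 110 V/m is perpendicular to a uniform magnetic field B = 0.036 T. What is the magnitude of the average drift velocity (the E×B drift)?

v_d ≈ 3100 m/s

The steady drift has the magnetic force balancing the electric force, so v_d = E/B.
v_d = 110/0.036 = 3100 m/s.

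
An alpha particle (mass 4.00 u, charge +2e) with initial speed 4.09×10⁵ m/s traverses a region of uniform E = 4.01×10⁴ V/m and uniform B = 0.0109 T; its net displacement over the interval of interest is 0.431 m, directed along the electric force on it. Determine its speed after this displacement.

v_f ≈ 1.35×10⁶ m/s

B does no work; ΔKE = |q|E d.
½mv_f² = ½mv₀² + |q|Ed = ½(6.644×10⁻²⁷)(4.09×10⁵)² + (3.204×10⁻¹⁹)(4.01×10⁴)(0.431) ≈ 5.557×10⁻¹⁶ J + 5.538×10⁻¹⁵ J ≈ 6.093×10⁻¹⁵ J.
v_f = √(2·6.093×10⁻¹⁵/6.644×10⁻²⁷) ≈ 1.35×10⁶ m/s.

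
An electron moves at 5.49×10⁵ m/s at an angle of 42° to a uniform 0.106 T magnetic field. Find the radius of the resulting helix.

r ≈ 1.97×10⁻⁵ m

v⊥ = v sinθ = 5.49×10⁵·sin42° ≈ 3.674×10⁵ m/s.
r = m v⊥/(|q|B) = (9.109×10⁻³¹)(3.674×10⁵)/((1.602×10⁻¹⁹)(0.106)) ≈ 1.97×10⁻⁵ m.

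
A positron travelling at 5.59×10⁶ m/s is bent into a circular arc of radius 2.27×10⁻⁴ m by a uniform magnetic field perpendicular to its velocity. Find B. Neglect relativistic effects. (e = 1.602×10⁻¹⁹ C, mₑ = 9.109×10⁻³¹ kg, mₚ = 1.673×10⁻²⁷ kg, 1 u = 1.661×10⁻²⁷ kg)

B ≈ 0.140 T

From |q|vB = mv²/r, B = mv/(|q|r).
B = (9.109×10⁻³¹)(5.59×10⁶)/((1.602×10⁻¹⁹)(2.27×10⁻⁴)) ≈ 0.140 T.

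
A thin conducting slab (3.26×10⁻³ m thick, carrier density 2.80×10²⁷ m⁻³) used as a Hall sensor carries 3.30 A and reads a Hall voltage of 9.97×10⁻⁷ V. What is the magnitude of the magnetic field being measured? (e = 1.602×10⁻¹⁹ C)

B ≈ 0.442 T

From V_H = IB/(n e t), B = V_H n e t / I.
B = (9.97×10⁻⁷)(2.80×10²⁷)(1.602×10⁻¹⁹)(3.26×10⁻³)/3.30 ≈ 0.442 T.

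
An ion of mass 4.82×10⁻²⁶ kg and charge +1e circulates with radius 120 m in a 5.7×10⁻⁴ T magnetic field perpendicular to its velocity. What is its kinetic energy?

v = |q|Br/m, then KE = ½mv² = (qBr)²/(2m).
v = (1.602×10⁻¹⁹)(5.7×10⁻⁴)(120)/4.82×10⁻²⁶ ≈ 2.273×10⁵ m/s.
KE = ½(4.82×10⁻²⁶)(2.273×10⁵)² ≈ 1.2×10⁻¹⁵ J.

KE ≈ 1.2×10⁻¹⁵ J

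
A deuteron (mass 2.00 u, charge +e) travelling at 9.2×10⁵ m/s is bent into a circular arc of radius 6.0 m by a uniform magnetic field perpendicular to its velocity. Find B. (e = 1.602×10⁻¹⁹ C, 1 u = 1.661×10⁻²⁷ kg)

From |q|vB = mv²/r, B = mv/(|q|r).
B = (3.322×10⁻²⁷)(9.2×10⁵)/((1.602×10⁻¹⁹)(6.0)) ≈ 3.2×10⁻³ T.

B ≈ 3.2×10⁻³ T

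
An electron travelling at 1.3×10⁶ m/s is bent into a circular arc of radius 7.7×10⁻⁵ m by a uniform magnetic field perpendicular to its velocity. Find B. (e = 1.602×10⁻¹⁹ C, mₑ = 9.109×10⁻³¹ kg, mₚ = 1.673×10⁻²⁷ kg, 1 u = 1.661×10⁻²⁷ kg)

From |q|vB = mv²/r, B = mv/(|q|r).
B = (9.109×10⁻³¹)(1.3×10⁶)/((1.602×10⁻¹⁹)(7.7×10⁻⁵)) ≈ 0.096 T.

B ≈ 0.096 T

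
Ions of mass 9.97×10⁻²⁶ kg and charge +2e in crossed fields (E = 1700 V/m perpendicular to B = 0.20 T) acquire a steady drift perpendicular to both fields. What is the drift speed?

v_d ≈ 8500 m/s

The steady drift has the magnetic force balancing the electric force, so v_d = E/B.
v_d = 1700/0.20 = 8500 m/s.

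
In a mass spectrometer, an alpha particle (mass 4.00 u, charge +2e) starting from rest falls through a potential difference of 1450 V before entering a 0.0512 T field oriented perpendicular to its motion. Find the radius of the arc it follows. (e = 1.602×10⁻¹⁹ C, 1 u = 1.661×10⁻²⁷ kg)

r ≈ 0.151 m

Acceleration: |q|V = ½mv² ⇒ v = √(2|q|V/m) = √(2·3.204×10⁻¹⁹·1450/6.644×10⁻²⁷) ≈ 3.740×10⁵ m/s.
In the field: r = mv/(|q|B) = (6.644×10⁻²⁷)(3.740×10⁵)/((3.204×10⁻¹⁹)(0.0512)) ≈ 0.151 m.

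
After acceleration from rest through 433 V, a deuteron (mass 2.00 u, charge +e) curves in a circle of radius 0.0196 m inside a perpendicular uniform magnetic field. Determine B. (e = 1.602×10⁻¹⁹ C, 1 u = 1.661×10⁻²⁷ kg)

B ≈ 0.216 T

v = √(2|q|V/m) = √(2·1.602×10⁻¹⁹·433/3.322×10⁻²⁷) ≈ 2.044×10⁵ m/s.
B = mv/(|q|r) = (3.322×10⁻²⁷)(2.044×10⁵)/((1.602×10⁻¹⁹)(0.0196)) ≈ 0.216 T.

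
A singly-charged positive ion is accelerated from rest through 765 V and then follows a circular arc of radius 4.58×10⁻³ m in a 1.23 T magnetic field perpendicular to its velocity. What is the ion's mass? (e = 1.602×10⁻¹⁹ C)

Combine |q|V = ½mv² and r = mv/(|q|B): eliminate v to get m = qB²r²/(2V).
m = (1.602×10⁻¹⁹)(1.23)²(4.58×10⁻³)²/(2·765) ≈ 3.32×10⁻²⁷ kg.

m ≈ 3.32×10⁻²⁷ kg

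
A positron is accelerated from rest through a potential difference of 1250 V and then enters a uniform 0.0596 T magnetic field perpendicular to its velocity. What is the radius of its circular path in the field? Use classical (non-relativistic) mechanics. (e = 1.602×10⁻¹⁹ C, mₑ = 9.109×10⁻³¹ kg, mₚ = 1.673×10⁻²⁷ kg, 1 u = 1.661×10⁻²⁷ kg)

Acceleration: |q|V = ½mv² ⇒ v = √(2|q|V/m) = √(2·1.602×10⁻¹⁹·1250/9.109×10⁻³¹) ≈ 2.097×10⁷ m/s.
In the field: r = mv/(|q|B) = (9.109×10⁻³¹)(2.097×10⁷)/((1.602×10⁻¹⁹)(0.0596)) ≈ 2.00×10⁻³ m.

r ≈ 2.00×10⁻³ m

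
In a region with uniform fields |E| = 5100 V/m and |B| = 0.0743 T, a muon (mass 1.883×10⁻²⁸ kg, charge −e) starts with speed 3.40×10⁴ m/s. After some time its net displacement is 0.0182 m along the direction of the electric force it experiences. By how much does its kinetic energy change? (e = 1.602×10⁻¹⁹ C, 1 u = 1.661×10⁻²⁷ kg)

The magnetic force is always ⟂ v and does no work; only the electric force changes KE.
ΔKE = F_E · d = |q|E d = (1.602×10⁻¹⁹)(5100)(0.0182) ≈ 1.49×10⁻¹⁷ J.

ΔKE ≈ 1.49×10⁻¹⁷ J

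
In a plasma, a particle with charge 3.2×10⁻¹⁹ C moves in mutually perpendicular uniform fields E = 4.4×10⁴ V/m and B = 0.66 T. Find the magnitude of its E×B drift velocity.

The E×B drift speed is v_d = E/B.
v_d = 4.4×10⁴/0.66 = 6.7×10⁴ m/s.

v_d ≈ 6.7×10⁴ m/s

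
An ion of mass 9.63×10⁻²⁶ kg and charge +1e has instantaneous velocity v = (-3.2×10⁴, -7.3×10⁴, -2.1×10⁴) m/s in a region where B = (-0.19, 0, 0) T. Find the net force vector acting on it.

F ≈ (0, 6.39×10⁻¹⁶, -2.22×10⁻¹⁵) N

v×B = (0, 3990, -1.39×10⁴) N/C.
F = q v×B = (1.602×10⁻¹⁹ C)·(0, 3990, -1.39×10⁴) = (0, 6.39×10⁻¹⁶, -2.22×10⁻¹⁵) N.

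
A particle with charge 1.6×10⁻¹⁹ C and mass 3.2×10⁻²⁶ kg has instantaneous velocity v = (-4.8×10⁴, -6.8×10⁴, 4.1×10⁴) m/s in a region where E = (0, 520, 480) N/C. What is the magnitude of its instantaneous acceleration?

Only an electric field acts, so F = qE = (1.6×10⁻¹⁹ C)·(0, 520, 480) = (0, 8.32×10⁻¹⁷, 7.68×10⁻¹⁷) N.
|a| = |F|/m = 1.132×10⁻¹⁶/3.2×10⁻²⁶ ≈ 3.54×10⁹ m/s².

|a| ≈ 3.54×10⁹ m/s²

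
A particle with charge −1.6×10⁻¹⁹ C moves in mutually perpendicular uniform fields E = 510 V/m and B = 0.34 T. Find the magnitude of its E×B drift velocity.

The steady drift has the magnetic force balancing the electric force, so v_d = E/B.
v_d = 510/0.34 = 1500 m/s.

v_d ≈ 1500 m/s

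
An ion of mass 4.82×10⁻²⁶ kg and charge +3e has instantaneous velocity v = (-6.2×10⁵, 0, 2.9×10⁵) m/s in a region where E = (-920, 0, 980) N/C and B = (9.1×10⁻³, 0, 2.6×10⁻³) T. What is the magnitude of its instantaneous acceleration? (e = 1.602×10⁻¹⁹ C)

|a| ≈ 4.45×10¹⁰ m/s²

v×B = (0, 4250, 0) N/C.
E + v×B = (-920, 4250, 980) N/C.
F = q(E + v×B) = (4.806×10⁻¹⁹ C)·(-920, 4250, 980) = (-4.42×10⁻¹⁶, 2.04×10⁻¹⁵, 4.71×10⁻¹⁶) N.
|a| = |F|/m = 2.143×10⁻¹⁵/4.82×10⁻²⁶ ≈ 4.45×10¹⁰ m/s².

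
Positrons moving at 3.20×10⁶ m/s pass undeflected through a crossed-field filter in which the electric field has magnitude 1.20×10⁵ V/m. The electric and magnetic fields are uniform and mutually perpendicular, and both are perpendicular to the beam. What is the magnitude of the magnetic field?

Balance of forces in the selector: qE = qvB ⇒ B = E/v.
B = 1.20×10⁵/3.20×10⁶ = 0.0375 T.

B = 0.0375 T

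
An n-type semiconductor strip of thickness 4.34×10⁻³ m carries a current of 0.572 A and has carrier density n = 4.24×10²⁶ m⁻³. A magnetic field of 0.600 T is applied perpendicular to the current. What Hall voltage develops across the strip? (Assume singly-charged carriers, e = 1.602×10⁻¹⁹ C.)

V_H ≈ 1.16×10⁻⁶ V

V_H = IB/(n e t).
V_H = (0.572)(0.600)/((4.24×10²⁶)(1.602×10⁻¹⁹)(4.34×10⁻³)) ≈ 1.16×10⁻⁶ V.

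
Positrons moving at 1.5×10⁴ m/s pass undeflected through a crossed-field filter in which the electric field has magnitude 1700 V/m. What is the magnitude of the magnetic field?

B = 0.11 T

Balance of forces in the selector: qE = qvB ⇒ B = E/v.
B = 1700/1.5×10⁴ = 0.11 T.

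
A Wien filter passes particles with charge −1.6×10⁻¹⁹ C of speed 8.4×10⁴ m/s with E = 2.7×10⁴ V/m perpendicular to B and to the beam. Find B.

B = 0.32 T

Balance of forces in the selector: qE = qvB ⇒ B = E/v.
B = 2.7×10⁴/8.4×10⁴ = 0.32 T.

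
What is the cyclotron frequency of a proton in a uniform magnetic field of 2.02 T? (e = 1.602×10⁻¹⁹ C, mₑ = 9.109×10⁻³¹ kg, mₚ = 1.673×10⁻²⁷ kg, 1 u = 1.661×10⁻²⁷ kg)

f = |q|B/(2πm).
f = (1.602×10⁻¹⁹)(2.02)/(2π·1.673×10⁻²⁷) ≈ 3.08×10⁷ Hz.

f ≈ 3.08×10⁷ Hz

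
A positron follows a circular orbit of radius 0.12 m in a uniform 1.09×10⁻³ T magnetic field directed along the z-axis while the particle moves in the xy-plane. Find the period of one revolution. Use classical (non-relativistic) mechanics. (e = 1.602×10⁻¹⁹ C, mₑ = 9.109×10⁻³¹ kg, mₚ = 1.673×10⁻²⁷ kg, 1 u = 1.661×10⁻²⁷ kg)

The cyclotron period depends only on m, q, B: T = 2πm/(|q|B).
T = 2π(9.109×10⁻³¹)/((1.602×10⁻¹⁹)(1.09×10⁻³)) ≈ 3.28×10⁻⁸ s.

T ≈ 3.28×10⁻⁸ s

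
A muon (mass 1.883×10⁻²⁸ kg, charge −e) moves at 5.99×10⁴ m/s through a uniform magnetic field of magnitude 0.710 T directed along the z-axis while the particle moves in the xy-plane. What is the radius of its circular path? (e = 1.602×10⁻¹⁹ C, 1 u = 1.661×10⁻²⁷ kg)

r ≈ 9.92×10⁻⁵ m

The magnetic force provides the centripetal force: |q|vB = mv²/r.
r = mv/(|q|B) = (1.883×10⁻²⁸)(5.99×10⁴)/((1.602×10⁻¹⁹)(0.710)) ≈ 9.92×10⁻⁵ m.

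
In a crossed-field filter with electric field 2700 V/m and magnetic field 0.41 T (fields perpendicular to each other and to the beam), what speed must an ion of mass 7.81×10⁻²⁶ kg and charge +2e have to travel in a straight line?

Straight-line motion ⇒ electric and magnetic forces cancel, so E = vB.
v = E/B = 2700/0.41 = 6600 m/s.
The result is independent of the particle's charge and mass.

v = 6600 m/s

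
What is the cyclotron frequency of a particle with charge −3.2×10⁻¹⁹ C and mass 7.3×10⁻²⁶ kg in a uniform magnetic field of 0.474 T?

f = |q|B/(2πm).
f = (3.2×10⁻¹⁹)(0.474)/(2π·7.3×10⁻²⁶) ≈ 3.31×10⁵ Hz.

f ≈ 3.31×10⁵ Hz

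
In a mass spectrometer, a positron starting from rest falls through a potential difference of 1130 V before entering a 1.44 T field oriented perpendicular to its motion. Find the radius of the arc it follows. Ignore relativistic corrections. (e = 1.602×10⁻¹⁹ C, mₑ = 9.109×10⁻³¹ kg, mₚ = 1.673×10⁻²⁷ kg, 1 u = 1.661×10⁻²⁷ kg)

Acceleration: |q|V = ½mv² ⇒ v = √(2|q|V/m) = √(2·1.602×10⁻¹⁹·1130/9.109×10⁻³¹) ≈ 1.994×10⁷ m/s.
In the field: r = mv/(|q|B) = (9.109×10⁻³¹)(1.994×10⁷)/((1.602×10⁻¹⁹)(1.44)) ≈ 7.87×10⁻⁵ m.

r ≈ 7.87×10⁻⁵ m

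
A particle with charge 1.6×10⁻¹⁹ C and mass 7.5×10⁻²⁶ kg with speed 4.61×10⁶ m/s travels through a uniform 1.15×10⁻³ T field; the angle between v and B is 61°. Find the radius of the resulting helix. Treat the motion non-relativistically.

v⊥ = v sinθ = 4.61×10⁶·sin61° ≈ 4.032×10⁶ m/s.
r = m v⊥/(|q|B) = (7.5×10⁻²⁶)(4.032×10⁶)/((1.6×10⁻¹⁹)(1.15×10⁻³)) ≈ 1640 m.

r ≈ 1640 m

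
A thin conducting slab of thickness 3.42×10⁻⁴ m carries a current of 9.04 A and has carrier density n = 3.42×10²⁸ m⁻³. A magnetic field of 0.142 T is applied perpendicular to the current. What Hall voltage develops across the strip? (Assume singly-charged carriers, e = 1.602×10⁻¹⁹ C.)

V_H ≈ 6.85×10⁻⁷ V

V_H = IB/(n e t).
V_H = (9.04)(0.142)/((3.42×10²⁸)(1.602×10⁻¹⁹)(3.42×10⁻⁴)) ≈ 6.85×10⁻⁷ V.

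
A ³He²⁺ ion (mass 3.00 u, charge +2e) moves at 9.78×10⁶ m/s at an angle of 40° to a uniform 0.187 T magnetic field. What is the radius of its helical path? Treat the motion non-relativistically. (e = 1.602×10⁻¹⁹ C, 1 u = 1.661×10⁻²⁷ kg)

v⊥ = v sinθ = 9.78×10⁶·sin40° ≈ 6.286×10⁶ m/s.
r = m v⊥/(|q|B) = (4.983×10⁻²⁷)(6.286×10⁶)/((3.204×10⁻¹⁹)(0.187)) ≈ 0.523 m.

r ≈ 0.523 m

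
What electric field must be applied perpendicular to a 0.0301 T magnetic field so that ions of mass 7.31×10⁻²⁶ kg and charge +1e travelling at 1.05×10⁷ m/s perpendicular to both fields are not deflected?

For straight-line motion qE = qvB, so E = vB.
E = 1.05×10⁷ × 0.0301 = 3.16×10⁵ V/m.

E = 3.16×10⁵ V/m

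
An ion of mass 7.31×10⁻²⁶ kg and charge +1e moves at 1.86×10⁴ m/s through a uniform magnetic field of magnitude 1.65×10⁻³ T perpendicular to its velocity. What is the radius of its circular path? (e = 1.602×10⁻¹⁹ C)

The magnetic force provides the centripetal force: |q|vB = mv²/r.
r = mv/(|q|B) = (7.31×10⁻²⁶)(1.86×10⁴)/((1.602×10⁻¹⁹)(1.65×10⁻³)) ≈ 5.14 m.

r ≈ 5.14 m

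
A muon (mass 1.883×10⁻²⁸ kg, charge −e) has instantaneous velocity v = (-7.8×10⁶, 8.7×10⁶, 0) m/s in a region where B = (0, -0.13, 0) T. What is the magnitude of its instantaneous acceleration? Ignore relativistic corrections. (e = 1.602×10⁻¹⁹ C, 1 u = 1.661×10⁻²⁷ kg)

|a| ≈ 8.63×10¹⁴ m/s²

v×B = (0, 0, 1.01×10⁶) N/C.
F = q v×B = (−1.602×10⁻¹⁹ C)·(0, 0, 1.01×10⁶) = (0, 0, -1.62×10⁻¹³) N.
|a| = |F|/m = 1.624×10⁻¹³/1.883×10⁻²⁸ ≈ 8.63×10¹⁴ m/s².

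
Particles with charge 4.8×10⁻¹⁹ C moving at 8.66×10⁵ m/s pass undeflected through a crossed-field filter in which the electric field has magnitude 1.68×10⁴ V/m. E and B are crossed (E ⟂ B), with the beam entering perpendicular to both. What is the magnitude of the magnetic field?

Balance of forces in the selector: qE = qvB ⇒ B = E/v.
B = 1.68×10⁴/8.66×10⁵ = 0.0194 T.

B = 0.0194 T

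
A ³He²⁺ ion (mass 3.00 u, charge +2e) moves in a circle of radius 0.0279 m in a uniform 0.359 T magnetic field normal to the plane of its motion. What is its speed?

From |q|vB = mv²/r, v = |q|Br/m.
v = (3.204×10⁻¹⁹)(0.359)(0.0279)/4.983×10⁻²⁷ ≈ 6.44×10⁵ m/s.

v ≈ 6.44×10⁵ m/s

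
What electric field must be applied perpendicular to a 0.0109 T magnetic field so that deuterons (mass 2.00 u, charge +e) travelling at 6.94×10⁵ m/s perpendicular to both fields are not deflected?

For straight-line motion qE = qvB, so E = vB.
E = 6.94×10⁵ × 0.0109 = 7560 V/m.

E = 7560 V/m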